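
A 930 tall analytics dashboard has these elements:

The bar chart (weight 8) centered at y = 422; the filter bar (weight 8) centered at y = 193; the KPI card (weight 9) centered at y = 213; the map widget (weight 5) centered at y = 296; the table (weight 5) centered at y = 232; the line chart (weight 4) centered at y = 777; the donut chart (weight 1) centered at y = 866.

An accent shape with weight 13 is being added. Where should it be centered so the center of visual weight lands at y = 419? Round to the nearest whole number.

y ≈ 674

After adding the accent shape, total weight = 8 + 8 + 9 + 5 + 5 + 4 + 1 + 13 = 53.
y: target moment 53×419 = 22207; current 8·422 + 8·193 + 9·213 + 5·296 + 5·232 + 4·777 + 1·866 = 13451; the accent shape supplies 8756, so y = 8756/13 ≈ 673.54.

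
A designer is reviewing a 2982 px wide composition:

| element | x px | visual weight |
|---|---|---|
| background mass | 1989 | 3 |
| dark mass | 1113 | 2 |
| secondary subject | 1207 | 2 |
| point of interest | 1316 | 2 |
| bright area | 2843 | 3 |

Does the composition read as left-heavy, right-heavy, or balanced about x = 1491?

right-heavy

Weights sum to 3 + 2 + 2 + 2 + 3 = 12.
Σw·x = 3·1989 + 2·1113 + 2·1207 + 2·1316 + 3·2843 = 21768, so x̄ = 21768/12 ≈ 1814.00.
1814.0 lies right of the midline 1491, so the layout is right-heavy.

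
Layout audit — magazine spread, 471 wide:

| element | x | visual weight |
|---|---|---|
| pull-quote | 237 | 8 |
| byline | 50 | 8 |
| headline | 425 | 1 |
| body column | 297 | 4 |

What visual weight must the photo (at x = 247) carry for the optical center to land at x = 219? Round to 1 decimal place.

Existing Σw = 21 (8 + 8 + 1 + 4); existing moment 8·237 + 8·50 + 1·425 + 4·297 = 3909.
Set Σw·x/Σw = 219: (3909 + 247w) = 219·(21 + w).
Rearranging, w·(247 − 219) = 219·21 − 3909 = 690, so w ≈ 690/28 = 24.64.

w ≈ 24.6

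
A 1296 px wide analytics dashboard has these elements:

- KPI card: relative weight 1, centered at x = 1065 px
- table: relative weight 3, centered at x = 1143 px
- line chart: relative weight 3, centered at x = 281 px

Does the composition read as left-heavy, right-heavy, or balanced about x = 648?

right-heavy

Total weight = 1 + 3 + 3 = 7.
x-moment: 1·1065 + 3·1143 + 3·281 = 5337; centroid 5337/7 ≈ 762.43.
762.4 lies right of the midline 648, so the layout is right-heavy.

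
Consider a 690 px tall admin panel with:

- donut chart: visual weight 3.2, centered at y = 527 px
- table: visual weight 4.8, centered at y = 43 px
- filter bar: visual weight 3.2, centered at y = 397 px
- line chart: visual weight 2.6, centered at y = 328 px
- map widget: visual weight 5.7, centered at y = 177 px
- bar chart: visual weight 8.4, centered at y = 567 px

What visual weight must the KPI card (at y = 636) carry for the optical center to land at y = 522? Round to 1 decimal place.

Fixed elements: Σw = 3.2 + 4.8 + 3.2 + 2.6 + 5.7 + 8.4 = 27.9, Σw·y = 3.2·527 + 4.8·43 + 3.2·397 + 2.6·328 + 5.7·177 + 8.4·567 = 9787.7.
Set Σw·y/Σw = 522: (9787.7 + 636w) = 522·(27.9 + w).
So w = (522·27.9 − 9787.7)/(636 − 522) = 4776.1/114 ≈ 41.90.

w ≈ 41.9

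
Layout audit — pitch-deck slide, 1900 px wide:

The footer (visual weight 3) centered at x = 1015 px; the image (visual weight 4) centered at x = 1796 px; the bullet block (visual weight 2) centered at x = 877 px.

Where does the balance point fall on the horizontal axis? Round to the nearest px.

Total weight = 3 + 4 + 2 = 9.
x: (3·1015 + 4·1796 + 2·877) / 9 = 11983 / 9 ≈ 1331.44

x ≈ 1331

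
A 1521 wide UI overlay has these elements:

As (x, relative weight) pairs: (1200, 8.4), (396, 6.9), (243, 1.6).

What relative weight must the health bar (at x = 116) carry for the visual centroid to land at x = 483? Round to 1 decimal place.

Existing Σw = 16.9 (8.4 + 6.9 + 1.6); existing moment 8.4·1200 + 6.9·396 + 1.6·243 = 13201.2.
For the centroid to hit 483: (13201.2 + w·116) / (16.9 + w) = 483.
Solving: w = (483·16.9 − 13201.2) / (116 − 483) = -5038.5 / -367 ≈ 13.73.

w ≈ 13.7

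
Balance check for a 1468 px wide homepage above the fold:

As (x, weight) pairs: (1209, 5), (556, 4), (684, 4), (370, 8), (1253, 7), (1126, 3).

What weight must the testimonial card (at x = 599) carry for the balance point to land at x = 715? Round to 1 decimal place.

Known weights sum to 5 + 4 + 4 + 8 + 7 + 3 = 31; their moment is 5·1209 + 4·556 + 4·684 + 8·370 + 7·1253 + 3·1126 = 26114.
Set Σw·x/Σw = 715: (26114 + 599w) = 715·(31 + w).
So w = (715·31 − 26114)/(599 − 715) = -3949/-116 ≈ 34.04.

w ≈ 34.0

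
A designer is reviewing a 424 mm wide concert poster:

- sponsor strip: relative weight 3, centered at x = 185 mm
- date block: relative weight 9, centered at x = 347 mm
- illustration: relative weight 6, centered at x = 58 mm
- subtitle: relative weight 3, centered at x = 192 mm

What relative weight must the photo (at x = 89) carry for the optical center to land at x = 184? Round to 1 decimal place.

w ≈ 7.8

Existing Σw = 21 (3 + 9 + 6 + 3); existing moment 3·185 + 9·347 + 6·58 + 3·192 = 4602.
Balance at x = 184 requires (4602 + w·89) / (21 + w) = 184.
Solving: w = (184·21 − 4602) / (89 − 184) = -738 / -95 ≈ 7.77.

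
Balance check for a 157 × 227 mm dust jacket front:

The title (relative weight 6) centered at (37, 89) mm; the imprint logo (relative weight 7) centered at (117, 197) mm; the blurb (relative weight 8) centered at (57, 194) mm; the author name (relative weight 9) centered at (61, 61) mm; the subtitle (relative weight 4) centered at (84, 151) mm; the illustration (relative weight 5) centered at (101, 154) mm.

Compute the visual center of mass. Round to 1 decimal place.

(74.0, 138.2)

Weights sum to 6 + 7 + 8 + 9 + 4 + 5 = 39.
Σw·x = 6·37 + 7·117 + 8·57 + 9·61 + 4·84 + 5·101 = 2887, so x̄ = 2887/39 ≈ 74.03.
Σw·y = 6·89 + 7·197 + 8·194 + 9·61 + 4·151 + 5·154 = 5388, so ȳ = 5388/39 ≈ 138.15.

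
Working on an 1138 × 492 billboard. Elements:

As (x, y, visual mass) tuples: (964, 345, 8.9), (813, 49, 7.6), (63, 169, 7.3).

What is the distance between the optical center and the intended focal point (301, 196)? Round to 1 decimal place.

≈ 338.4

Total weight = 8.9 + 7.6 + 7.3 = 23.8.
x-moment: 8.9·964 + 7.6·813 + 7.3·63 = 15218.3; centroid 15218.3/23.8 ≈ 639.42.
y-moment: 8.9·345 + 7.6·49 + 7.3·169 = 4676.6; centroid 4676.6/23.8 ≈ 196.50.
From (301, 196): dx = 338.42, dy = 0.50, so the distance is √(dx²+dy²) ≈ 338.42.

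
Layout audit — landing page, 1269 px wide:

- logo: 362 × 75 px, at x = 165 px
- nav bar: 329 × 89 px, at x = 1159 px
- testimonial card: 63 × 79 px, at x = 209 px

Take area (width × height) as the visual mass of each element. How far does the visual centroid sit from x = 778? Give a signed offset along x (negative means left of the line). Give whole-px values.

Areas: logo 362·75 = 27150, nav bar 329·89 = 29281, testimonial card 63·79 = 4977. Total weight = 61408.
x: (27150·165 + 29281·1159 + 4977·209) / 61408 = 39456622 / 61408 ≈ 642.53
Difference: 642.53 − 778 ≈ -135.47.

≈ -135 px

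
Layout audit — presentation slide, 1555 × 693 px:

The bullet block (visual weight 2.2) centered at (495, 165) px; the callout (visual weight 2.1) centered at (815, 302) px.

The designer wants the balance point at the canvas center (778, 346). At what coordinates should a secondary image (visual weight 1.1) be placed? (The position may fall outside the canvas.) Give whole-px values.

After adding the secondary image, total weight = 2.2 + 2.1 + 1.1 = 5.4.
x: target moment 5.4×778 = 4201.2; current 2.2·495 + 2.1·815 = 2800.5; the secondary image supplies 1400.7, so x = 1400.7/1.1 ≈ 1273.36.
y: target moment 5.4×346 = 1868.4; current 2.2·165 + 2.1·302 = 997.2; the secondary image supplies 871.2, so y = 871.2/1.1 ≈ 792.00.

(1273, 792)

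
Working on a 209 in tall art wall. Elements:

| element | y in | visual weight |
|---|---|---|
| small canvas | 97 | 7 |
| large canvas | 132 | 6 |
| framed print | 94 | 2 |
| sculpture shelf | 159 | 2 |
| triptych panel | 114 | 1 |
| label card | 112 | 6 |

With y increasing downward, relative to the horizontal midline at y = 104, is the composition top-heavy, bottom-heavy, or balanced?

Total weight = 7 + 6 + 2 + 2 + 1 + 6 = 24.
y: (7·97 + 6·132 + 2·94 + 2·159 + 1·114 + 6·112) / 24 = 2763 / 24 ≈ 115.12
115.1 lies below (larger y than) the midline 104, so the layout is bottom-heavy.

bottom-heavy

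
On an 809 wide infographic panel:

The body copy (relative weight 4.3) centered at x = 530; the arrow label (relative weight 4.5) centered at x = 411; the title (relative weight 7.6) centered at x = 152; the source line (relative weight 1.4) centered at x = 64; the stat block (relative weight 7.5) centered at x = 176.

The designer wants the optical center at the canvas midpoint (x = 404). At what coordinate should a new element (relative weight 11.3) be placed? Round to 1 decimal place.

x ≈ 716.2

New total weight: (4.3 + 4.5 + 7.6 + 1.4 + 7.5) + 11.3 = 36.6.
x: target moment 36.6×404 = 14786.4; current 4.3·530 + 4.5·411 + 7.6·152 + 1.4·64 + 7.5·176 = 6693.3; the new element supplies 8093.1, so x = 8093.1/11.3 ≈ 716.20.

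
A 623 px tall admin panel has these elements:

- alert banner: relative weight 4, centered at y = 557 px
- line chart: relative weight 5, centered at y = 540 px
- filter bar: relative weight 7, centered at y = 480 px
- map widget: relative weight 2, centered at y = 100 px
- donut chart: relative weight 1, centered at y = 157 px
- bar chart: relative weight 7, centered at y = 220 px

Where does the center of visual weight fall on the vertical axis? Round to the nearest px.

Σw = 4 + 5 + 7 + 2 + 1 + 7 = 26.
y: (4·557 + 5·540 + 7·480 + 2·100 + 1·157 + 7·220) / 26 = 10185 / 26 ≈ 391.73

y ≈ 392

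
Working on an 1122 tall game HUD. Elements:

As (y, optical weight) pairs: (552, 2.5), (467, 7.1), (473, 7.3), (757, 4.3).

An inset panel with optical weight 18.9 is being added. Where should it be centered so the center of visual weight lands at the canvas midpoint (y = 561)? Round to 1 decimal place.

y ≈ 586.9

With the inset panel, Σw becomes 2.5 + 7.1 + 7.3 + 4.3 + 18.9 = 40.1.
Along y: (11403.7 + 18.9·y) / 40.1 = 561 (existing moment 2.5·552 + 7.1·467 + 7.3·473 + 4.3·757 = 11403.7) ⇒ y = (22496.1 − 11403.7) / 18.9 ≈ 586.90.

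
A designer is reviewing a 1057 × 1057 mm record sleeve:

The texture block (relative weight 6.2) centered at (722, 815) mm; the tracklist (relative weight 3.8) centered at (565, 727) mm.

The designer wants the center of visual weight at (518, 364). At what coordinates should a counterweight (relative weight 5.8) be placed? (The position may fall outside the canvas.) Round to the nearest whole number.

(269, -356)

With the counterweight, Σw becomes 6.2 + 3.8 + 5.8 = 15.8.
x: need Σw·x = 15.8·518 = 8184.4. Existing = 6.2·722 + 3.8·565 = 6623.4. Remainder 1561.0 / 5.8 ≈ 269.14.
y: need Σw·y = 15.8·364 = 5751.2. Existing = 6.2·815 + 3.8·727 = 7815.6. Remainder -2064.4 / 5.8 ≈ -355.93.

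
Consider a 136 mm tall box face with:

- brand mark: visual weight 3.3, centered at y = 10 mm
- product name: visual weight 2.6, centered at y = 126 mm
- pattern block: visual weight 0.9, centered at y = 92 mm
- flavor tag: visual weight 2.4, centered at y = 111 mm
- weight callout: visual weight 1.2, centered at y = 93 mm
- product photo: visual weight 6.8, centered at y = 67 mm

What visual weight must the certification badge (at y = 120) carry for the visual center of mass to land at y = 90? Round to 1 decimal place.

w ≈ 9.0

Fixed elements: Σw = 3.3 + 2.6 + 0.9 + 2.4 + 1.2 + 6.8 = 17.2, Σw·y = 3.3·10 + 2.6·126 + 0.9·92 + 2.4·111 + 1.2·93 + 6.8·67 = 1277.0.
Balance at y = 90 requires (1277.0 + w·120) / (17.2 + w) = 90.
Solving: w = (90·17.2 − 1277.0) / (120 − 90) = 271.0 / 30 ≈ 9.03.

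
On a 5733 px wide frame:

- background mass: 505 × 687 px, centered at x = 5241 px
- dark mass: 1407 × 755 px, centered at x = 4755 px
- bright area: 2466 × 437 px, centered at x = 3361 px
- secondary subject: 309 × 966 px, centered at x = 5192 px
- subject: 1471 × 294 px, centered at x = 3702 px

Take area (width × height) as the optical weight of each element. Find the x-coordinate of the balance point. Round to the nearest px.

x ≈ 4240

Areas → weights: background mass 505·687 = 346935, dark mass 1407·755 = 1062285, bright area 2466·437 = 1077642, secondary subject 309·966 = 298494, subject 1471·294 = 432474; Σw = 3217830.
x-moment: 346935·5241 + 1062285·4755 + 1077642·3361 + 298494·5192 + 432474·3702 = 13642205868; centroid 13642205868/3217830 ≈ 4239.57.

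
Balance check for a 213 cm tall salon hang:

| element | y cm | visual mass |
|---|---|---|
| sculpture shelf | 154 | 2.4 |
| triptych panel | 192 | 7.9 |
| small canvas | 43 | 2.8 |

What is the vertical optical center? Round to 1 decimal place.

y ≈ 153.2

Total weight = 2.4 + 7.9 + 2.8 = 13.1.
Σw·y = 2.4·154 + 7.9·192 + 2.8·43 = 2006.8, so ȳ = 2006.8/13.1 ≈ 153.19.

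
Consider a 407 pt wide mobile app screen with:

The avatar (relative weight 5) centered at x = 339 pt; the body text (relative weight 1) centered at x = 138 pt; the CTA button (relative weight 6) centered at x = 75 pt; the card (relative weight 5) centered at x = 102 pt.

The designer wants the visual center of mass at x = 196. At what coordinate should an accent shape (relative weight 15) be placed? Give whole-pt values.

New total weight: (5 + 1 + 6 + 5) + 15 = 32.
x: target moment 32×196 = 6272; current 5·339 + 1·138 + 6·75 + 5·102 = 2793; the accent shape supplies 3479, so x = 3479/15 ≈ 231.93.

x ≈ 232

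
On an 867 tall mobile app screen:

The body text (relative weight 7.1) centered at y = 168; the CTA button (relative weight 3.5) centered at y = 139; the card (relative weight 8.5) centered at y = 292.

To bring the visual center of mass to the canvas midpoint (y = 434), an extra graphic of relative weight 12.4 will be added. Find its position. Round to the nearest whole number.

y ≈ 767

After adding the extra graphic, total weight = 7.1 + 3.5 + 8.5 + 12.4 = 31.5.
y: need Σw·y = 31.5·434 = 13671.0. Existing = 7.1·168 + 3.5·139 + 8.5·292 = 4161.3. Remainder 9509.7 / 12.4 ≈ 766.91.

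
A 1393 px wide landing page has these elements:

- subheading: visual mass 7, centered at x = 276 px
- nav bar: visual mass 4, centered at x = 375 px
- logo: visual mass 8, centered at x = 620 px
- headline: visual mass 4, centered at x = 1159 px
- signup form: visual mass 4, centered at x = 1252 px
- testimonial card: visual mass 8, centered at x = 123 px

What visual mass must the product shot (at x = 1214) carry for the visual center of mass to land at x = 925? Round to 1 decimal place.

w ≈ 46.2

Existing Σw = 35 (7 + 4 + 8 + 4 + 4 + 8); existing moment 7·276 + 4·375 + 8·620 + 4·1159 + 4·1252 + 8·123 = 19020.
Set Σw·x/Σw = 925: (19020 + 1214w) = 925·(35 + w).
So w = (925·35 − 19020)/(1214 − 925) = 13355/289 ≈ 46.21.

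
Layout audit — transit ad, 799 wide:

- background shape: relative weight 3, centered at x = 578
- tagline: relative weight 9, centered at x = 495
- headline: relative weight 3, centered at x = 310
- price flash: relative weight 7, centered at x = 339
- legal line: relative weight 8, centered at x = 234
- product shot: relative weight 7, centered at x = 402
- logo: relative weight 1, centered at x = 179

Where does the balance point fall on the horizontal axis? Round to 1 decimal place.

Weights sum to 3 + 9 + 3 + 7 + 8 + 7 + 1 = 38.
Σw·x = 3·578 + 9·495 + 3·310 + 7·339 + 8·234 + 7·402 + 1·179 = 14357, so x̄ = 14357/38 ≈ 377.82.

x ≈ 377.8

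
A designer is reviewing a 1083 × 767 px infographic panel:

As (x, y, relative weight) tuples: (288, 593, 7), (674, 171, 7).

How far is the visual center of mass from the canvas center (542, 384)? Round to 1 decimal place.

≈ 61.0 px

Weights sum to 7 + 7 = 14.
Σw·x = 7·288 + 7·674 = 6734, so x̄ = 6734/14 ≈ 481.00.
Σw·y = 7·593 + 7·171 = 5348, so ȳ = 5348/14 ≈ 382.00.
Relative to (542, 384): Δ = (-61.00, -2.00); |Δ| = √(-61.00² + -2.00²) ≈ 61.03.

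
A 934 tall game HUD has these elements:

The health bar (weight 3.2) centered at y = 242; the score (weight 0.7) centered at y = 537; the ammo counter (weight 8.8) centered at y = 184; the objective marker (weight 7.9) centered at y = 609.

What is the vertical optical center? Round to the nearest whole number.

y ≈ 368

Weights sum to 3.2 + 0.7 + 8.8 + 7.9 = 20.6.
Σw·y = 3.2·242 + 0.7·537 + 8.8·184 + 7.9·609 = 7580.6, so ȳ = 7580.6/20.6 ≈ 367.99.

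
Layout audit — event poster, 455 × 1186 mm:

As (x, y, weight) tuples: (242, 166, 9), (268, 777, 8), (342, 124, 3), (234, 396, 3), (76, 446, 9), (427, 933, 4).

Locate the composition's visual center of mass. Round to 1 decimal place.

(234.5, 472.7)

Total weight = 9 + 8 + 3 + 3 + 9 + 4 = 36.
Σw·x = 9·242 + 8·268 + 3·342 + 3·234 + 9·76 + 4·427 = 8442, so x̄ = 8442/36 ≈ 234.50.
Σw·y = 9·166 + 8·777 + 3·124 + 3·396 + 9·446 + 4·933 = 17016, so ȳ = 17016/36 ≈ 472.67.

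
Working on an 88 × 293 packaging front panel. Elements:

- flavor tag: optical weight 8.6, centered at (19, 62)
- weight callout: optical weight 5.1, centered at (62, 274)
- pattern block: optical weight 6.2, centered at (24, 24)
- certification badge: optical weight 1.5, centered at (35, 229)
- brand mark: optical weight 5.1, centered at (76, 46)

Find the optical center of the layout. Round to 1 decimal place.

(40.3, 100.3)

Σw = 8.6 + 5.1 + 6.2 + 1.5 + 5.1 = 26.5.
x: (8.6·19 + 5.1·62 + 6.2·24 + 1.5·35 + 5.1·76) / 26.5 = 1068.5 / 26.5 ≈ 40.32
y: (8.6·62 + 5.1·274 + 6.2·24 + 1.5·229 + 5.1·46) / 26.5 = 2657.5 / 26.5 ≈ 100.28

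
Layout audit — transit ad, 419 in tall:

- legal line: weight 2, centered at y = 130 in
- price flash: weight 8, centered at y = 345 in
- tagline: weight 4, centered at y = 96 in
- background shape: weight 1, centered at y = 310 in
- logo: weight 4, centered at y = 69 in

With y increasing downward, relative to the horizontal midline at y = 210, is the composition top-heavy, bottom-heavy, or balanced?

Total weight = 2 + 8 + 4 + 1 + 4 = 19.
Σw·y = 2·130 + 8·345 + 4·96 + 1·310 + 4·69 = 3990, so ȳ = 3990/19 ≈ 210.00.
That equals the midline 210 — balanced.

balanced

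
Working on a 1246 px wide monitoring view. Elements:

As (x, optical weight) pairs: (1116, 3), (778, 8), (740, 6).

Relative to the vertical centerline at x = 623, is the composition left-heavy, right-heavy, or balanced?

right-heavy

Total weight = 3 + 8 + 6 = 17.
x: (3·1116 + 8·778 + 6·740) / 17 = 14012 / 17 ≈ 824.24
824.2 vs midline 623 → right-heavy.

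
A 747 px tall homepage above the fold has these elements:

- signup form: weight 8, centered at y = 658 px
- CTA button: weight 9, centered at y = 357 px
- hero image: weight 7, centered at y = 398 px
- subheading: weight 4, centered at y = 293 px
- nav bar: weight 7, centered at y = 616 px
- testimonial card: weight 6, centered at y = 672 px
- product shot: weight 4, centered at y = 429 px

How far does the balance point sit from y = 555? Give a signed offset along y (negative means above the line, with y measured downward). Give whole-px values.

≈ -55 px

Weights sum to 8 + 9 + 7 + 4 + 7 + 6 + 4 = 45.
y: (8·658 + 9·357 + 7·398 + 4·293 + 7·616 + 6·672 + 4·429) / 45 = 22495 / 45 ≈ 499.89
Difference: 499.89 − 555 ≈ -55.11.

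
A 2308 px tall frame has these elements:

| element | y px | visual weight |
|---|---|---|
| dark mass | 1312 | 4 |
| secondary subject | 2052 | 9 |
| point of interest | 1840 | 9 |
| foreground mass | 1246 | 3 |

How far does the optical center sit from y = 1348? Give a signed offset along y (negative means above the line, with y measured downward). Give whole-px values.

Weights sum to 4 + 9 + 9 + 3 = 25.
y: (4·1312 + 9·2052 + 9·1840 + 3·1246) / 25 = 44014 / 25 ≈ 1760.56
Against y = 1348, that's 1760.56 − 1348 = 412.56.

≈ 413 px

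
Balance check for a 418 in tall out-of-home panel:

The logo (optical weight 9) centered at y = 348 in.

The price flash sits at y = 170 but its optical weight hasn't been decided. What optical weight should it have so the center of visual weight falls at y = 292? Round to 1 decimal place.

The single fixed element contributes weight 9, moment 9·348 = 3132.
Balance at y = 292 requires (3132 + w·170) / (9 + w) = 292.
Solving: w = (292·9 − 3132) / (170 − 292) = -504 / -122 ≈ 4.13.

w ≈ 4.1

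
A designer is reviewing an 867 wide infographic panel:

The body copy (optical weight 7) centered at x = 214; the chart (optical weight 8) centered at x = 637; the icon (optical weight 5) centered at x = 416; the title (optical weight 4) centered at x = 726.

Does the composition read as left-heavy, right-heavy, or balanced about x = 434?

right-heavy

Weights sum to 7 + 8 + 5 + 4 = 24.
x: (7·214 + 8·637 + 5·416 + 4·726) / 24 = 11578 / 24 ≈ 482.42
482.4 vs midline 434 → right-heavy.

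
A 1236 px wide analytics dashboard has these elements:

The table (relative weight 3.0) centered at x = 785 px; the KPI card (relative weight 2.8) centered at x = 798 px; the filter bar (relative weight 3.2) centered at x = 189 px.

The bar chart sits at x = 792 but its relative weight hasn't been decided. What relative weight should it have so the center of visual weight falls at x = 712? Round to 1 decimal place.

Existing Σw = 9.0 (3.0 + 2.8 + 3.2); existing moment 3.0·785 + 2.8·798 + 3.2·189 = 5194.2.
Balance at x = 712 requires (5194.2 + w·792) / (9.0 + w) = 712.
Rearranging, w·(792 − 712) = 712·9.0 − 5194.2 = 1213.8, so w ≈ 1213.8/80 = 15.17.

w ≈ 15.2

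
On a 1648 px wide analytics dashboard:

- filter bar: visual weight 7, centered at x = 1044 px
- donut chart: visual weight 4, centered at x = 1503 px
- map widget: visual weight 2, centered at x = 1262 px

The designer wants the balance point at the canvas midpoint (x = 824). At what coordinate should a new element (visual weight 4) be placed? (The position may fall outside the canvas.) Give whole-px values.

x ≈ -459

With the new element, Σw becomes 7 + 4 + 2 + 4 = 17.
x: need Σw·x = 17·824 = 14008. Existing = 7·1044 + 4·1503 + 2·1262 = 15844. Remainder -1836 / 4 ≈ -459.00.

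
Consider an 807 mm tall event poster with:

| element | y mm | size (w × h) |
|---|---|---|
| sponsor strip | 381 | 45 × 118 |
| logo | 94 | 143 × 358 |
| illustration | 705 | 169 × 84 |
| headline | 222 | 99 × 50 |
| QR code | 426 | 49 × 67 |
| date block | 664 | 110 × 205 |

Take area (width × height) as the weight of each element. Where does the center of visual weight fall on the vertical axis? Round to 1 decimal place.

y ≈ 338.1

Areas → weights: sponsor strip 45·118 = 5310, logo 143·358 = 51194, illustration 169·84 = 14196, headline 99·50 = 4950, QR code 49·67 = 3283, date block 110·205 = 22550; Σw = 101483.
y: moment 34314184 / weight 101483 ≈ 338.13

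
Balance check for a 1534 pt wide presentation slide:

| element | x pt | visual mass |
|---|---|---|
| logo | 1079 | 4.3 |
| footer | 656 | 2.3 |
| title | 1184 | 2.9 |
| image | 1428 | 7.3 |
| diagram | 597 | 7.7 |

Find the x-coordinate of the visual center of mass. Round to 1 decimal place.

x ≈ 1004.2

Total weight = 4.3 + 2.3 + 2.9 + 7.3 + 7.7 = 24.5.
x: (4.3·1079 + 2.3·656 + 2.9·1184 + 7.3·1428 + 7.7·597) / 24.5 = 24603.4 / 24.5 ≈ 1004.22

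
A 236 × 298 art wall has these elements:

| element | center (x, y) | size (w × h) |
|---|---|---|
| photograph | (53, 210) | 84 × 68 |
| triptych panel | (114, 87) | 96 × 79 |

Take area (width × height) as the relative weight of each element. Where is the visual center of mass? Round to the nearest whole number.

(88, 140)

Areas: photograph 84·68 = 5712, triptych panel 96·79 = 7584. Total weight = 13296.
x-moment: 5712·53 + 7584·114 = 1167312; centroid 1167312/13296 ≈ 87.79.
y-moment: 5712·210 + 7584·87 = 1859328; centroid 1859328/13296 ≈ 139.84.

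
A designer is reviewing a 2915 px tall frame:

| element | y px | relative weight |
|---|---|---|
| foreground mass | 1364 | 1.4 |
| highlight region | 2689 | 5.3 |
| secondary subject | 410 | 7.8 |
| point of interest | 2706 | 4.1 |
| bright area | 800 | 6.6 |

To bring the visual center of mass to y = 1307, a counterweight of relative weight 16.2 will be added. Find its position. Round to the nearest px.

y ≈ 1134

With the counterweight, Σw becomes 1.4 + 5.3 + 7.8 + 4.1 + 6.6 + 16.2 = 41.4.
Along y: (35733.9 + 16.2·y) / 41.4 = 1307 (existing moment 1.4·1364 + 5.3·2689 + 7.8·410 + 4.1·2706 + 6.6·800 = 35733.9) ⇒ y = (54109.8 − 35733.9) / 16.2 ≈ 1134.31.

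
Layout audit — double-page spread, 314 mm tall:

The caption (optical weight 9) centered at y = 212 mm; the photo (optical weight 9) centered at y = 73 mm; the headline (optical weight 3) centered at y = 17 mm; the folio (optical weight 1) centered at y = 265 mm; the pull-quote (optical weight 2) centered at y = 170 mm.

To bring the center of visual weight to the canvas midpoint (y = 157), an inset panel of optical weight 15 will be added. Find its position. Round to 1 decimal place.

y ≈ 193.5

With the inset panel, Σw becomes 9 + 9 + 3 + 1 + 2 + 15 = 39.
y: need Σw·y = 39·157 = 6123. Existing = 9·212 + 9·73 + 3·17 + 1·265 + 2·170 = 3221. Remainder 2902 / 15 ≈ 193.47.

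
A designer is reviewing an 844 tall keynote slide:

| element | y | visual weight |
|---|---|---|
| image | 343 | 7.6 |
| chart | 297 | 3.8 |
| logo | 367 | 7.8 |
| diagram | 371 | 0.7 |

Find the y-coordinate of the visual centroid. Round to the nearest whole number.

y ≈ 345

Σw = 7.6 + 3.8 + 7.8 + 0.7 = 19.9.
Σw·y = 7.6·343 + 3.8·297 + 7.8·367 + 0.7·371 = 6857.7, so ȳ = 6857.7/19.9 ≈ 344.61.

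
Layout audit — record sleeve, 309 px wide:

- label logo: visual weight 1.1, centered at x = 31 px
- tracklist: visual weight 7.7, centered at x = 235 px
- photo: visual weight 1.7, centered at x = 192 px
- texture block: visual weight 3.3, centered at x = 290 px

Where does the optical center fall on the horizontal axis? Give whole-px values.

Weights sum to 1.1 + 7.7 + 1.7 + 3.3 = 13.8.
x-moment: 1.1·31 + 7.7·235 + 1.7·192 + 3.3·290 = 3127.0; centroid 3127.0/13.8 ≈ 226.59.

x ≈ 227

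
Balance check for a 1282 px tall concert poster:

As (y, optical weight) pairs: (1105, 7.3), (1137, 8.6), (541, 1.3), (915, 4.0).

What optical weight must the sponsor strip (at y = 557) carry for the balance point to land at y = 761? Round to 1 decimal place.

w ≈ 29.8

Existing Σw = 21.2 (7.3 + 8.6 + 1.3 + 4.0); existing moment 7.3·1105 + 8.6·1137 + 1.3·541 + 4.0·915 = 22208.0.
Set Σw·y/Σw = 761: (22208.0 + 557w) = 761·(21.2 + w).
So w = (761·21.2 − 22208.0)/(557 − 761) = -6074.8/-204 ≈ 29.78.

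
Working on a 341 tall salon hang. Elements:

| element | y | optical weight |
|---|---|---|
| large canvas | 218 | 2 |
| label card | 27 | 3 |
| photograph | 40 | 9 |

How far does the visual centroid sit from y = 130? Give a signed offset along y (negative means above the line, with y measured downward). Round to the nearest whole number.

Total weight = 2 + 3 + 9 = 14.
y: (2·218 + 3·27 + 9·40) / 14 = 877 / 14 ≈ 62.64
Offset from y = 130: 62.64 − 130 ≈ -67.36.

≈ -67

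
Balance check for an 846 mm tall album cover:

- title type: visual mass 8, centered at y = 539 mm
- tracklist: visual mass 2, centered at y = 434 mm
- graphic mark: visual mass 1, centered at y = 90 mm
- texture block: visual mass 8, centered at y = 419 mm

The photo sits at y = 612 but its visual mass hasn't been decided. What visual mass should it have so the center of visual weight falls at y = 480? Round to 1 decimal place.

Existing Σw = 19 (8 + 2 + 1 + 8); existing moment 8·539 + 2·434 + 1·90 + 8·419 = 8622.
For the centroid to hit 480: (8622 + w·612) / (19 + w) = 480.
Solving: w = (480·19 − 8622) / (612 − 480) = 498 / 132 ≈ 3.77.

w ≈ 3.8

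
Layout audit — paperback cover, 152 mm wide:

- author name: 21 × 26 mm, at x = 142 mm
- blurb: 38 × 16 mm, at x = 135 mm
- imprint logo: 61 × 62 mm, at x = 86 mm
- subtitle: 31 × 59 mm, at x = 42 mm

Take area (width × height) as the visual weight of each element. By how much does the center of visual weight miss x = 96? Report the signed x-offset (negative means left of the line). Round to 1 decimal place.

≈ -13.0 mm

Areas: author name 21·26 = 546, blurb 38·16 = 608, imprint logo 61·62 = 3782, subtitle 31·59 = 1829. Total weight = 6765.
Σw·x = 546·142 + 608·135 + 3782·86 + 1829·42 = 561682, so x̄ = 561682/6765 ≈ 83.03.
Offset from x = 96: 83.03 − 96 ≈ -12.97.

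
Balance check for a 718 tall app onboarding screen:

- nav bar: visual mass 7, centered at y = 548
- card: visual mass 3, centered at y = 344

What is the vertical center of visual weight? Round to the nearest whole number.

y ≈ 487

Weights sum to 7 + 3 = 10.
y-moment: 7·548 + 3·344 = 4868; centroid 4868/10 ≈ 486.80.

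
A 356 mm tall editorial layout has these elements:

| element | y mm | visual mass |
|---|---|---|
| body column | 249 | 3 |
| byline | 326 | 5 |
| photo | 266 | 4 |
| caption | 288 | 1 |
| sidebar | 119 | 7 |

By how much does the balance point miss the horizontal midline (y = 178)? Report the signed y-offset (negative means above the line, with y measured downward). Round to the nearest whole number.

≈ 50 mm

Σw = 3 + 5 + 4 + 1 + 7 = 20.
y: (3·249 + 5·326 + 4·266 + 1·288 + 7·119) / 20 = 4562 / 20 ≈ 228.10
Against y = 178, that's 228.10 − 178 = 50.10.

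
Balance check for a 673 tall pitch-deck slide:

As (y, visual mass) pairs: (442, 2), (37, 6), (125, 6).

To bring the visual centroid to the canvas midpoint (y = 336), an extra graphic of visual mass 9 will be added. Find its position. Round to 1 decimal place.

y ≈ 652.4

With the extra graphic, Σw becomes 2 + 6 + 6 + 9 = 23.
Along y: (1856 + 9·y) / 23 = 336 (existing moment 2·442 + 6·37 + 6·125 = 1856) ⇒ y = (7728 − 1856) / 9 ≈ 652.44.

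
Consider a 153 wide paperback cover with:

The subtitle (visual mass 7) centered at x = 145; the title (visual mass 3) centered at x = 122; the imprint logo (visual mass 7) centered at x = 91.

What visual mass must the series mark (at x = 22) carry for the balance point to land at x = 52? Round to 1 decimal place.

Existing Σw = 17 (7 + 3 + 7); existing moment 7·145 + 3·122 + 7·91 = 2018.
Balance at x = 52 requires (2018 + w·22) / (17 + w) = 52.
Solving: w = (52·17 − 2018) / (22 − 52) = -1134 / -30 ≈ 37.80.

w ≈ 37.8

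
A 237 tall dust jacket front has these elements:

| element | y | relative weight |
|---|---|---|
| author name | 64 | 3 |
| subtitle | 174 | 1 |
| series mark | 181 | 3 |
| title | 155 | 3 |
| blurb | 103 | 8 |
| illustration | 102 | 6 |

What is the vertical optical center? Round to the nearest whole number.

y ≈ 117

Σw = 3 + 1 + 3 + 3 + 8 + 6 = 24.
y: moment 2810 / weight 24 ≈ 117.08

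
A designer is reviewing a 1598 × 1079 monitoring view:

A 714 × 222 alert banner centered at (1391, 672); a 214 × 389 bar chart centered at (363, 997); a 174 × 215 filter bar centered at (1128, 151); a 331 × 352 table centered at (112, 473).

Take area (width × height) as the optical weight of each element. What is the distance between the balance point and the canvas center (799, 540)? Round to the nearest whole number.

Taking area as weight: alert banner 714·222 = 158508, bar chart 214·389 = 83246, filter bar 174·215 = 37410, table 331·352 = 116512. Sum 395676.
x-moment: 158508·1391 + 83246·363 + 37410·1128 + 116512·112 = 305950750; centroid 305950750/395676 ≈ 773.24.
y-moment: 158508·672 + 83246·997 + 37410·151 + 116512·473 = 250272724; centroid 250272724/395676 ≈ 632.52.
Relative to (799, 540): Δ = (-25.76, 92.52); |Δ| = √(-25.76² + 92.52²) ≈ 96.04.

≈ 96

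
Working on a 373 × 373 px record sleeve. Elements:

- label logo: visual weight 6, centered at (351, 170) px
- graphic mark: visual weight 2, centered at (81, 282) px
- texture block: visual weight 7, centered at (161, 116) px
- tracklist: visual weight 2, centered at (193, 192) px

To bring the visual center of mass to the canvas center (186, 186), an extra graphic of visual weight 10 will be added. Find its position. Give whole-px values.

(124, 224)

With the extra graphic, Σw becomes 6 + 2 + 7 + 2 + 10 = 27.
x: target moment 27×186 = 5022; current 6·351 + 2·81 + 7·161 + 2·193 = 3781; the extra graphic supplies 1241, so x = 1241/10 ≈ 124.10.
y: target moment 27×186 = 5022; current 6·170 + 2·282 + 7·116 + 2·192 = 2780; the extra graphic supplies 2242, so y = 2242/10 ≈ 224.20.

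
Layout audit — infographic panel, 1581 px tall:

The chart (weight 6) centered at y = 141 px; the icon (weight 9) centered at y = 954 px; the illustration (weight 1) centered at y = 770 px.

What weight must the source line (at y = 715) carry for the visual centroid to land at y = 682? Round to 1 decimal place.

w ≈ 21.5

Existing Σw = 16 (6 + 9 + 1); existing moment 6·141 + 9·954 + 1·770 = 10202.
For the centroid to hit 682: (10202 + w·715) / (16 + w) = 682.
Solving: w = (682·16 − 10202) / (715 − 682) = 710 / 33 ≈ 21.52.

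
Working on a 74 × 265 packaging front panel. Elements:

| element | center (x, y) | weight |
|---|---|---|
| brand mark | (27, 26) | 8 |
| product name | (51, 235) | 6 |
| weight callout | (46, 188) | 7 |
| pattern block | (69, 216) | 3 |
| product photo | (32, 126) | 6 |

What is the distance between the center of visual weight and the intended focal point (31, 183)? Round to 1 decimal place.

≈ 39.8

Weights sum to 8 + 6 + 7 + 3 + 6 = 30.
x: (8·27 + 6·51 + 7·46 + 3·69 + 6·32) / 30 = 1243 / 30 ≈ 41.43
y: (8·26 + 6·235 + 7·188 + 3·216 + 6·126) / 30 = 4338 / 30 ≈ 144.60
From (31, 183): dx = 10.43, dy = -38.40, so the distance is √(dx²+dy²) ≈ 39.79.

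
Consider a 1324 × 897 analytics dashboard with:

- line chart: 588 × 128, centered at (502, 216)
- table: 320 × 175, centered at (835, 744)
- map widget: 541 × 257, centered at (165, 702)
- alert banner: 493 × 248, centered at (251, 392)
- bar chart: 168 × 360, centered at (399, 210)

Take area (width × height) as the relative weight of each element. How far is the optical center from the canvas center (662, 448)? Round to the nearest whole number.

≈ 305

Areas: line chart 588·128 = 75264, table 320·175 = 56000, map widget 541·257 = 139037, alert banner 493·248 = 122264, bar chart 168·360 = 60480. Total weight = 453045.
Σw·x = 75264·502 + 56000·835 + 139037·165 + 122264·251 + 60480·399 = 162303417, so x̄ = 162303417/453045 ≈ 358.25.
Σw·y = 75264·216 + 56000·744 + 139037·702 + 122264·392 + 60480·210 = 216153286, so ȳ = 216153286/453045 ≈ 477.11.
Relative to (662, 448): Δ = (-303.75, 29.11); |Δ| = √(-303.75² + 29.11²) ≈ 305.14.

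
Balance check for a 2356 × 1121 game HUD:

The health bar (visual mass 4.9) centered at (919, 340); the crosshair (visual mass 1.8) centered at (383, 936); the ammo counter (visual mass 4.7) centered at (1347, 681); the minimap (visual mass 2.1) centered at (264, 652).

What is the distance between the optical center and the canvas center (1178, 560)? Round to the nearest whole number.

Σw = 4.9 + 1.8 + 4.7 + 2.1 = 13.5.
x: (4.9·919 + 1.8·383 + 4.7·1347 + 2.1·264) / 13.5 = 12077.8 / 13.5 ≈ 894.65
y: (4.9·340 + 1.8·936 + 4.7·681 + 2.1·652) / 13.5 = 7920.7 / 13.5 ≈ 586.72
Relative to (1178, 560): Δ = (-283.35, 26.72); |Δ| = √(-283.35² + 26.72²) ≈ 284.61.

≈ 285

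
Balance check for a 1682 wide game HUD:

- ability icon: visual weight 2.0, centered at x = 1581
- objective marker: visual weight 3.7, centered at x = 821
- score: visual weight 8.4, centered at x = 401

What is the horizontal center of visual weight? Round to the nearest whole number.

x ≈ 679

Total weight = 2.0 + 3.7 + 8.4 = 14.1.
x: (2.0·1581 + 3.7·821 + 8.4·401) / 14.1 = 9568.1 / 14.1 ≈ 678.59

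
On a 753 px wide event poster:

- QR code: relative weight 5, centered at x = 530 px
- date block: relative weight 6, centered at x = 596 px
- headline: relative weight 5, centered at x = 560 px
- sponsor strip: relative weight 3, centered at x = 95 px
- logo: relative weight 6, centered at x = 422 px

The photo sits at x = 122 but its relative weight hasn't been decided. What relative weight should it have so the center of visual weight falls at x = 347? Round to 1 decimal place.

Existing Σw = 25 (5 + 6 + 5 + 3 + 6); existing moment 5·530 + 6·596 + 5·560 + 3·95 + 6·422 = 11843.
Set Σw·x/Σw = 347: (11843 + 122w) = 347·(25 + w).
Solving: w = (347·25 − 11843) / (122 − 347) = -3168 / -225 ≈ 14.08.

w ≈ 14.1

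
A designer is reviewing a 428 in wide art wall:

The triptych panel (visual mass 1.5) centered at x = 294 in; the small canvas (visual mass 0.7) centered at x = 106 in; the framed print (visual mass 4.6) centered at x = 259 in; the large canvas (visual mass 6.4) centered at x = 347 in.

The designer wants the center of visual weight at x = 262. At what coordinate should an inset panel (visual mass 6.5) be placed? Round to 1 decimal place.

x ≈ 189.8

New total weight: (1.5 + 0.7 + 4.6 + 6.4) + 6.5 = 19.7.
x: target moment 19.7×262 = 5161.4; current 1.5·294 + 0.7·106 + 4.6·259 + 6.4·347 = 3927.4; the inset panel supplies 1234.0, so x = 1234.0/6.5 ≈ 189.85.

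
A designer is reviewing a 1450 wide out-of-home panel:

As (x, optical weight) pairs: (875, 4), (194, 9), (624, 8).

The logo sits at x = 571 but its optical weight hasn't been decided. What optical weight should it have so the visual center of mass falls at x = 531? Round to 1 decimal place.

Fixed elements: Σw = 4 + 9 + 8 = 21, Σw·x = 4·875 + 9·194 + 8·624 = 10238.
Set Σw·x/Σw = 531: (10238 + 571w) = 531·(21 + w).
Solving: w = (531·21 − 10238) / (571 − 531) = 913 / 40 ≈ 22.83.

w ≈ 22.8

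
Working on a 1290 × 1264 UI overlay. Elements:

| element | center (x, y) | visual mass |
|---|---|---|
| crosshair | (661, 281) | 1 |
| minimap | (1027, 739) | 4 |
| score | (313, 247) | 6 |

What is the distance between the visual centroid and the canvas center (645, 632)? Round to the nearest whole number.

≈ 207

Σw = 1 + 4 + 6 = 11.
x-moment: 1·661 + 4·1027 + 6·313 = 6647; centroid 6647/11 ≈ 604.27.
y-moment: 1·281 + 4·739 + 6·247 = 4719; centroid 4719/11 ≈ 429.00.
From (645, 632): dx = -40.73, dy = -203.00, so the distance is √(dx²+dy²) ≈ 207.05.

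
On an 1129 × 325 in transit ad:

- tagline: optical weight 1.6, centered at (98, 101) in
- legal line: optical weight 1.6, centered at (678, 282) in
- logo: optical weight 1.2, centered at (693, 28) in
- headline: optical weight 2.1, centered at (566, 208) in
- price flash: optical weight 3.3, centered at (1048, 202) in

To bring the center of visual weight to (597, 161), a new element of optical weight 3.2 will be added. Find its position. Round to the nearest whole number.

(325, 107)

New total weight: (1.6 + 1.6 + 1.2 + 2.1 + 3.3) + 3.2 = 13.0.
x: need Σw·x = 13.0·597 = 7761.0. Existing = 1.6·98 + 1.6·678 + 1.2·693 + 2.1·566 + 3.3·1048 = 6720.2. Remainder 1040.8 / 3.2 ≈ 325.25.
y: need Σw·y = 13.0·161 = 2093.0. Existing = 1.6·101 + 1.6·282 + 1.2·28 + 2.1·208 + 3.3·202 = 1749.8. Remainder 343.2 / 3.2 ≈ 107.25.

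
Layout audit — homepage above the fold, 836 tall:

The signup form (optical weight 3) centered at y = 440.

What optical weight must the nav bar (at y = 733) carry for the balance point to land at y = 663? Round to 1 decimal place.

w ≈ 9.6

The single fixed element contributes weight 3, moment 3·440 = 1320.
Balance at y = 663 requires (1320 + w·733) / (3 + w) = 663.
Rearranging, w·(733 − 663) = 663·3 − 1320 = 669, so w ≈ 669/70 = 9.56.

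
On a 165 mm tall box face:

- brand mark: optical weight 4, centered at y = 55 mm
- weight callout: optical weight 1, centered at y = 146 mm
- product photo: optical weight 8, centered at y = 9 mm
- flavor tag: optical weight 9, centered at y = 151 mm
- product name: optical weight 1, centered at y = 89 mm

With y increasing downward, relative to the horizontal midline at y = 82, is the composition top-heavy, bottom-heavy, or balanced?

balanced

Σw = 4 + 1 + 8 + 9 + 1 = 23.
y: (4·55 + 1·146 + 8·9 + 9·151 + 1·89) / 23 = 1886 / 23 ≈ 82.00
That equals the midline 82 — balanced.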